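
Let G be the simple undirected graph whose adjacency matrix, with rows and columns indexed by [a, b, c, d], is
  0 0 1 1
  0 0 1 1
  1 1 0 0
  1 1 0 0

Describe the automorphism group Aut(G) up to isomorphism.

S_2 ≀ Z_2

G is 2-regular and bipartite with parts {a, b} and {c, d} (each part is independent and every cross-pair is an edge), so G = K_{2,2}. Aut(K_{2,2}) is the wreath product S_2 ≀ Z_2: permute within each part, then optionally swap the parts; |Aut| = 2·(2!)² = 8.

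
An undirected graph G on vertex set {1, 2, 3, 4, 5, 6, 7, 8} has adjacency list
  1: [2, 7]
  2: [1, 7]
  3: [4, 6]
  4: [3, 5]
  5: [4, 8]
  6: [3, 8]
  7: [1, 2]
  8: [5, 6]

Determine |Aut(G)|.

G has two connected components, {3, 4, 5, 6, 8} and {1, 2, 7}; each is 2-regular, so G = C_5 ⊔ C_3. The components are non-isomorphic (different sizes), so Aut(G) = Aut(C_5) × Aut(C_3) = D_5 × D_3 of order 10·6 = 60.

60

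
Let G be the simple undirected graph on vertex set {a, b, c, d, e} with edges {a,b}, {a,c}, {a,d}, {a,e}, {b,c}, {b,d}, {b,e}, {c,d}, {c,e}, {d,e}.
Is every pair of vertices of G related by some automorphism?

Yes

Every vertex has degree 4, so G is the complete graph K_5. Any permutation of the 5 vertices preserves K_5, so Aut(K_5) = S_5 of order 5! = 120. This group acts transitively on the 5 vertices.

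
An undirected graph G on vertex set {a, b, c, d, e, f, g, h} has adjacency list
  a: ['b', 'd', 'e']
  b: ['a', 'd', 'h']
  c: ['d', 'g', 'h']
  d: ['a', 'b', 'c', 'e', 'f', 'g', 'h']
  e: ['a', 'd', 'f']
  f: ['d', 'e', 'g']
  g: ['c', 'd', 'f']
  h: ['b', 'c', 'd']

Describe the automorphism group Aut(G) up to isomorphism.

Vertex d is the unique vertex of degree 7; the remaining 7 vertices each have degree 3 and induce a cycle, so G is the wheel on 8 vertices with hub d. With the hub fixed, the remaining symmetry is that of the rim cycle C_7, giving the dihedral group D_7.

the dihedral group of order 14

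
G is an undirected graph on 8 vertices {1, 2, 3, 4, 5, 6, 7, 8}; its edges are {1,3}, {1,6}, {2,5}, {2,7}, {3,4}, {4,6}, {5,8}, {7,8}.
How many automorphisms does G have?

128

G has two connected components, {2, 5, 7, 8} and {1, 3, 4, 6}; each is 2-regular, so G = C_4 ⊔ C_4. Aut of a disjoint union of two copies of C_4 is the wreath product D_4 ≀ Z_2, of order 2·8² = 128.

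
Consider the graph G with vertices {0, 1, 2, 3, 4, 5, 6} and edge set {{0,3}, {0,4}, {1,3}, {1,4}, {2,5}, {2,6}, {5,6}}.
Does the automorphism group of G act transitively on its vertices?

G has two connected components, {0, 1, 3, 4} and {2, 5, 6}; each is 2-regular, so G = C_4 ⊔ C_3. The orbit of 0 under Aut(G) is {0, 1, 3, 4}, which does not contain 2, so G is not vertex-transitive.

No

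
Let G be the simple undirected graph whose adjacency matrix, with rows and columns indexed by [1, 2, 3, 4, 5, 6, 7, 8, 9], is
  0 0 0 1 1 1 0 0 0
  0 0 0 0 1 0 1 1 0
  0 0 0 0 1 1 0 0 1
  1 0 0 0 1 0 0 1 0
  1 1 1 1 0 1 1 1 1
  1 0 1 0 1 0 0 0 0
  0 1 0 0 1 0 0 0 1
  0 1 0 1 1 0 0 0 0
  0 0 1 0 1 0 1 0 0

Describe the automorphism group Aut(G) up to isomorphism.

the dihedral group of order 16

Vertex 5 is the unique vertex of degree 8; the remaining 8 vertices each have degree 3 and induce a cycle, so G is the wheel on 9 vertices with hub 5. With the hub fixed, the remaining symmetry is that of the rim cycle C_8, giving the dihedral group D_8.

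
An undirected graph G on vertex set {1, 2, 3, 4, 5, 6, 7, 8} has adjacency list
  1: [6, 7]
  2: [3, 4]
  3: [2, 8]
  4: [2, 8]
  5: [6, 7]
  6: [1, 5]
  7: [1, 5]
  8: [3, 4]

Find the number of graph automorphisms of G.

128

G has two connected components, {1, 5, 6, 7} and {2, 3, 4, 8}; each is 2-regular, so G = C_4 ⊔ C_4. Aut of a disjoint union of two copies of C_4 is the wreath product D_4 ≀ Z_2, of order 2·8² = 128.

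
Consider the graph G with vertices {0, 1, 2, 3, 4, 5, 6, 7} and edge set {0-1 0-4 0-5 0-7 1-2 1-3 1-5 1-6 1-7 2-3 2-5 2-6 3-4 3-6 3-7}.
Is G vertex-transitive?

No

Vertex 1 is the only vertex of degree 6, so every automorphism fixes it; G is not vertex-transitive.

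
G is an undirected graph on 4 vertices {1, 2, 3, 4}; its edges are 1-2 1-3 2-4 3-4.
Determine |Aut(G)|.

G is 2-regular and bipartite on 2^2 = 4 vertices with girth 4; it is the hypercube graph Q_2. The symmetry group of the 2-cube is the hyperoctahedral group B_2 = Z_2 ≀ S_2, of order 2^2·2! = 8.

8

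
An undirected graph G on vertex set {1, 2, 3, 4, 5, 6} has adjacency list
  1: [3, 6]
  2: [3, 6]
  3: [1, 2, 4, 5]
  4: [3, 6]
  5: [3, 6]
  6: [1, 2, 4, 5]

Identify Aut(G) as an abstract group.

S_2 × S_4

The vertices split by degree into {3, 6} (degree 4) and {1, 2, 4, 5} (degree 2); every edge runs between the two parts, so G is the complete bipartite graph K_{2,4}. Automorphisms preserve the bipartition setwise (since the parts differ in size) and act as S_2 × S_4 within it; |Aut| = 48.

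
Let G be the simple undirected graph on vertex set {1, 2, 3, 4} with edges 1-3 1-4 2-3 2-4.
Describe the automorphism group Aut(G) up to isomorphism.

G is 2-regular and bipartite on 2^2 = 4 vertices with girth 4; it is the hypercube graph Q_2. The symmetry group of the 2-cube is the hyperoctahedral group B_2 = Z_2 ≀ S_2, of order 2^2·2! = 8.

Z_2^2 ⋊ S_2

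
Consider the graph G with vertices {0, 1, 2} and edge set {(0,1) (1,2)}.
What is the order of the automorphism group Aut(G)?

The degree sequence is [1, 2, 1]; the two degree-1 vertices 0 and 2 are the ends of a path, so G = P_3. The only nontrivial automorphism of a path is the end-to-end reflection, so Aut(G) ≅ Z_2.

2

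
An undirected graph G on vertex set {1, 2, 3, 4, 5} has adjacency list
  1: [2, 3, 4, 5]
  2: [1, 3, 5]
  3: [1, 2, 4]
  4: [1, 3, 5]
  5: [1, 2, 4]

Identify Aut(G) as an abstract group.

the dihedral group of order 8

Vertex 1 is the unique vertex of degree 4; the remaining 4 vertices each have degree 3 and induce a cycle, so G is the wheel on 5 vertices with hub 1. With the hub fixed, the remaining symmetry is that of the rim cycle C_4, giving the dihedral group D_4.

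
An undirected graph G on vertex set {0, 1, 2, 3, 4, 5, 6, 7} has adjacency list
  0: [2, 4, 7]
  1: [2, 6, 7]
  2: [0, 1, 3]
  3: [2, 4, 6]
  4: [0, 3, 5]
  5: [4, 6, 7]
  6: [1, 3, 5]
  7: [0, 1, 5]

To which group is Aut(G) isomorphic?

G is 3-regular and bipartite on 2^3 = 8 vertices with girth 4; it is the hypercube graph Q_3. Aut(Q_3) consists of the signed permutations of the 3 coordinate axes: 3! permutations times 2^3 sign flips, so |Aut| = 2^3·3! = 48.

Z_2^3 ⋊ S_3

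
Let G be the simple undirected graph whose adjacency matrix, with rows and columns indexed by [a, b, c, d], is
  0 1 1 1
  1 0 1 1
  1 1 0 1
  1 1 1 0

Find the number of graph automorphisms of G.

Every vertex has degree 3, so G is the complete graph K_4. Every bijection on the vertex set is an automorphism of K_4; hence Aut(K_4) ≅ S_4, order 24.

24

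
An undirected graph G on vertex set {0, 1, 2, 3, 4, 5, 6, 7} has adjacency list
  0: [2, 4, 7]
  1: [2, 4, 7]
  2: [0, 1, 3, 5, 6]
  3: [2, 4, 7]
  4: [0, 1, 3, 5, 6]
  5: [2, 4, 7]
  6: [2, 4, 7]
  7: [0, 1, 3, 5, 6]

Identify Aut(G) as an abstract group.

The vertices split by degree into {2, 4, 7} (degree 5) and {0, 1, 3, 5, 6} (degree 3); every edge runs between the two parts, so G is the complete bipartite graph K_{3,5}. Automorphisms preserve the bipartition setwise (since the parts differ in size) and act as S_5 × S_3 within it; |Aut| = 720.

S_5 × S_3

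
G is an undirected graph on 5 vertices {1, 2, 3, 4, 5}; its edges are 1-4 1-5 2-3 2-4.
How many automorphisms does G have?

The degree sequence is [2, 2, 1, 2, 1]; the two degree-1 vertices 3 and 5 are the ends of a path, so G = P_5. A path has exactly one nontrivial symmetry — reversal — giving Aut(G) of order 2.

2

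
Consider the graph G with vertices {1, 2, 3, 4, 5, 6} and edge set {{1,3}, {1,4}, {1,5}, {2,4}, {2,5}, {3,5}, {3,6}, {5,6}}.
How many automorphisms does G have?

The degree sequence is [3, 2, 3, 2, 4, 2]. Checking the degree-preserving permutations of the vertex set shows that none except the identity preserves every edge, so Aut(G) is trivial.

1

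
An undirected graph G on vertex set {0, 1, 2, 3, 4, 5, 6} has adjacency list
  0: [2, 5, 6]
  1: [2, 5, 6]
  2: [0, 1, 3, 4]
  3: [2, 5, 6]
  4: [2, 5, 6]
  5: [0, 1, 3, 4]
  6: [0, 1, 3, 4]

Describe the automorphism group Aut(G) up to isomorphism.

S_4 × S_3

The vertices split by degree into {2, 5, 6} (degree 4) and {0, 1, 3, 4} (degree 3); every edge runs between the two parts, so G is the complete bipartite graph K_{3,4}. Automorphisms preserve the bipartition setwise (since the parts differ in size) and act as S_4 × S_3 within it; |Aut| = 144.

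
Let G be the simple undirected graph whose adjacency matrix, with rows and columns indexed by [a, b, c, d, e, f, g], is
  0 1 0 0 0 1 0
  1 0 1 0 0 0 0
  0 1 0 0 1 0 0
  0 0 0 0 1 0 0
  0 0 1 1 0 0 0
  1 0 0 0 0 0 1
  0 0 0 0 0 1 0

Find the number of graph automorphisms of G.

The degree sequence is [2, 2, 2, 1, 2, 2, 1]; the two degree-1 vertices d and g are the ends of a path, so G = P_7. A path has exactly one nontrivial symmetry — reversal — giving Aut(G) of order 2.

2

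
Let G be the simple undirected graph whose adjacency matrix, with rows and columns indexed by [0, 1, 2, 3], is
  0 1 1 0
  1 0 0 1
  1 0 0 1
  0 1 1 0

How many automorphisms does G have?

G is 2-regular and connected on 4 vertices, i.e. the cycle C_4. The automorphisms of the 4-cycle are exactly the symmetries of a regular 4-gon: the dihedral group D_4, |D_4| = 8.

8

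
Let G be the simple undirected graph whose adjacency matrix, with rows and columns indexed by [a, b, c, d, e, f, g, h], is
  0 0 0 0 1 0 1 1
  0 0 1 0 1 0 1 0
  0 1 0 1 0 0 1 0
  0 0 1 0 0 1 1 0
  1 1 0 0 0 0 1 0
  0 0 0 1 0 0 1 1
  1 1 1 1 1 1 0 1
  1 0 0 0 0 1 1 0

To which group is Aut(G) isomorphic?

the dihedral group of order 14

Vertex g is the unique vertex of degree 7; the remaining 7 vertices each have degree 3 and induce a cycle, so G is the wheel on 8 vertices with hub g. With the hub fixed, the remaining symmetry is that of the rim cycle C_7, giving the dihedral group D_7.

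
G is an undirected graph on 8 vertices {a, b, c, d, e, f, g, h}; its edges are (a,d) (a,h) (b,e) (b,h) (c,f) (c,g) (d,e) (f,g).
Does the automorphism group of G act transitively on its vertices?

G has two connected components, {a, b, d, e, h} and {c, f, g}; each is 2-regular, so G = C_5 ⊔ C_3. The orbit of a under Aut(G) is {a, b, d, e, h}, which does not contain c, so G is not vertex-transitive.

No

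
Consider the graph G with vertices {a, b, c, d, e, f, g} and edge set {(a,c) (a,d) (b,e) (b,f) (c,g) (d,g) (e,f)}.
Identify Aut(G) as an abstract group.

D_3 × D_4

G has two connected components, {a, c, d, g} and {b, e, f}; each is 2-regular, so G = C_4 ⊔ C_3. The components are non-isomorphic (different sizes), so Aut(G) = Aut(C_3) × Aut(C_4) = D_3 × D_4 of order 6·8 = 48.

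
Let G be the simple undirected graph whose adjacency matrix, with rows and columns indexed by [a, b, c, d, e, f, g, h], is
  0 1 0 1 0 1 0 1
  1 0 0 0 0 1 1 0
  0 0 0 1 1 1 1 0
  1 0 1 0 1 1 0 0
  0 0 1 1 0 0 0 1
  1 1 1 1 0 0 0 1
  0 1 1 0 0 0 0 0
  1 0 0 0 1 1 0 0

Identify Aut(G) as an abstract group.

Degrees alone do not determine every vertex (e.g. a and c both have degree 4), but their neighbour-degree multisets differ: N(a) has degrees [3, 3, 4, 5] while N(c) has degrees [2, 3, 4, 5]. Repeating this refinement separates all vertices, so the only automorphism is the identity.

the trivial group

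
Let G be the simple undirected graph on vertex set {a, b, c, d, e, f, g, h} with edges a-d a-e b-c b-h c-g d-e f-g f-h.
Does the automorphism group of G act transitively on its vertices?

No

G has two connected components, {b, c, f, g, h} and {a, d, e}; each is 2-regular, so G = C_5 ⊔ C_3. The orbit of a under Aut(G) is {a, d, e}, which does not contain b, so G is not vertex-transitive.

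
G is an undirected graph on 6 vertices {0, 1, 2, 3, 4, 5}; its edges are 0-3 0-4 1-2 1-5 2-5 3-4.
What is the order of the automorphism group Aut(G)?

72

G has two connected components, {1, 2, 5} and {0, 3, 4}; each is 2-regular, so G = C_3 ⊔ C_3. Aut of a disjoint union of two copies of C_3 is the wreath product D_3 ≀ Z_2, of order 2·6² = 72.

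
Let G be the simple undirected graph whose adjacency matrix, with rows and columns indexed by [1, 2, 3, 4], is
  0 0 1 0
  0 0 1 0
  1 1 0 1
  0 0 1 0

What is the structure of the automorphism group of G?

the symmetric group on 3 letters

Vertex 3 has degree 3 and every other vertex has degree 1, so G is the star K_{1,3} with centre 3. Any automorphism fixes the centre and permutes the 3 leaves freely, so Aut(G) ≅ S_3 of order 3! = 6.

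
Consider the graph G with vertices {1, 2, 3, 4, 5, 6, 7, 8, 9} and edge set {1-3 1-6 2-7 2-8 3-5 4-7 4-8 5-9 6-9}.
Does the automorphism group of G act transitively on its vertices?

No

G has two connected components, {1, 3, 5, 6, 9} and {2, 4, 7, 8}; each is 2-regular, so G = C_5 ⊔ C_4. The orbit of 1 under Aut(G) is {1, 3, 5, 6, 9}, which does not contain 2, so G is not vertex-transitive.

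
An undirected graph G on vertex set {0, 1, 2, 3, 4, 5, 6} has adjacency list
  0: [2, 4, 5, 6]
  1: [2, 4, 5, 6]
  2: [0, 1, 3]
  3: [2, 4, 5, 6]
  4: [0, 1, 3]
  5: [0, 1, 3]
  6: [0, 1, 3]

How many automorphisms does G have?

144

The vertices split by degree into {0, 1, 3} (degree 4) and {2, 4, 5, 6} (degree 3); every edge runs between the two parts, so G is the complete bipartite graph K_{3,4}. The parts have unequal sizes, so no automorphism swaps them; each part is permuted independently, giving S_3 × S_4 of order 3!·4! = 144.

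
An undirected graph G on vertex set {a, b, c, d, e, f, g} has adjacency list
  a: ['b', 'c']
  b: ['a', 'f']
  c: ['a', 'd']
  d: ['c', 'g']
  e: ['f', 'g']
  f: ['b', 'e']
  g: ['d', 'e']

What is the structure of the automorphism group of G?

the dihedral group of order 14

G is 2-regular and connected on 7 vertices, i.e. the cycle C_7. C_7 has 7 rotations and 7 reflections, so Aut(C_7) ≅ D_7 of order 14.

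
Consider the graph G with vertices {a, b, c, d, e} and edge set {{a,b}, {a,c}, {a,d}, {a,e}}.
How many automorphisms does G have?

Vertex a has degree 4 and every other vertex has degree 1, so G is the star K_{1,4} with centre a. Any automorphism fixes the centre and permutes the 4 leaves freely, so Aut(G) ≅ S_4 of order 4! = 24.

24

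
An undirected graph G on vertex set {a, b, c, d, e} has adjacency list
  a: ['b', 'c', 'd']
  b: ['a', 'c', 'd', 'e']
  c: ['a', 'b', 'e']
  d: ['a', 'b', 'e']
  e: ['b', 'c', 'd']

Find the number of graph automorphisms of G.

Vertex b is the unique vertex of degree 4; the remaining 4 vertices each have degree 3 and induce a cycle, so G is the wheel on 5 vertices with hub b. With the hub fixed, the remaining symmetry is that of the rim cycle C_4, giving the dihedral group D_4.

8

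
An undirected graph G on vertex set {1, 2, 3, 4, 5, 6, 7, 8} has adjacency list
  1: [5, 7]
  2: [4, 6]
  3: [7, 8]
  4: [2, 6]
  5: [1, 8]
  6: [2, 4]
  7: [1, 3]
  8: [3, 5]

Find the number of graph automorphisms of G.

G has two connected components, {1, 3, 5, 7, 8} and {2, 4, 6}; each is 2-regular, so G = C_5 ⊔ C_3. No automorphism exchanges components of different sizes, hence Aut(G) is the direct product D_5 × D_3, order 60.

60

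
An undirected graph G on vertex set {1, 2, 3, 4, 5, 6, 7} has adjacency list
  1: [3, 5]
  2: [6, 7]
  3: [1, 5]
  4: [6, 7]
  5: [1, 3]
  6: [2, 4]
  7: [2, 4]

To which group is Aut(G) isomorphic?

D_4 × D_3

G has two connected components, {2, 4, 6, 7} and {1, 3, 5}; each is 2-regular, so G = C_4 ⊔ C_3. No automorphism exchanges components of different sizes, hence Aut(G) is the direct product D_4 × D_3, order 48.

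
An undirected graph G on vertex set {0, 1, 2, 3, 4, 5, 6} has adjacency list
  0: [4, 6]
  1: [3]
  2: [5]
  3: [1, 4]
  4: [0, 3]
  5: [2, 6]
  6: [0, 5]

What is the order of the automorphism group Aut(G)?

The degree sequence is [2, 1, 1, 2, 2, 2, 2]; the two degree-1 vertices 1 and 2 are the ends of a path, so G = P_7. The only nontrivial automorphism of a path is the end-to-end reflection, so Aut(G) ≅ Z_2.

2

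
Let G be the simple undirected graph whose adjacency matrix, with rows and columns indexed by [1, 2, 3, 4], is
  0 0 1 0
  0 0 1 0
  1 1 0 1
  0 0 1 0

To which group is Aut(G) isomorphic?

the symmetric group on 3 letters

Vertex 3 has degree 3 and every other vertex has degree 1, so G is the star K_{1,3} with centre 3. Any automorphism fixes the centre and permutes the 3 leaves freely, so Aut(G) ≅ S_3 of order 3! = 6.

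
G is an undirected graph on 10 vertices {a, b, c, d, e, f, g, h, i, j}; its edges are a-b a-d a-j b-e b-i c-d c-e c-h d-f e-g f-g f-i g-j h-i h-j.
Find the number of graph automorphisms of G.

G is 3-regular on 10 vertices with no triangles and no 4-cycles (girth 5): this is the Petersen graph. It is a classical fact that the Petersen graph has automorphism group S_5 (order 120), arising from its description as the Kneser graph K(5,2).

120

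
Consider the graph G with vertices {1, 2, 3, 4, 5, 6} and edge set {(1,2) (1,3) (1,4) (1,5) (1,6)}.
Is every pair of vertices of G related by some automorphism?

No

Vertex 1 is the only vertex of degree 5, so every automorphism fixes it; G is not vertex-transitive.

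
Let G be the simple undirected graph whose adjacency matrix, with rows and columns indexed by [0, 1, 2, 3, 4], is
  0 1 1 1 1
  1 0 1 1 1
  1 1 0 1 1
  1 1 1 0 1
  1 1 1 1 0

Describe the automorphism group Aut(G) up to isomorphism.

the symmetric group on 5 letters

Every vertex has degree 4, so G is the complete graph K_5. Every bijection on the vertex set is an automorphism of K_5; hence Aut(K_5) ≅ S_5, order 120.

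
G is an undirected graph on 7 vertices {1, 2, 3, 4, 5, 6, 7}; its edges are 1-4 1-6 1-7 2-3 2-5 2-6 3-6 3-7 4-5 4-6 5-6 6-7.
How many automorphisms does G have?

Vertex 6 is the unique vertex of degree 6; the remaining 6 vertices each have degree 3 and induce a cycle, so G is the wheel on 7 vertices with hub 6. Every automorphism fixes the hub and acts on the rim 6-cycle, so Aut(G) ≅ Aut(C_6) = D_6 of order 12.

12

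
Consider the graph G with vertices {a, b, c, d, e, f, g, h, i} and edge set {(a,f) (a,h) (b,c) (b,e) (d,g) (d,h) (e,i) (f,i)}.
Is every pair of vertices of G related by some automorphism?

Automorphisms preserve degree, but G has vertices of degree 1 and vertices of degree 2; no automorphism maps one to the other, so G is not vertex-transitive.

No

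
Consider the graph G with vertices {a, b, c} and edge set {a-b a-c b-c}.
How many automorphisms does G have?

All 3 vertices are pairwise adjacent: G = K_3. Any permutation of the 3 vertices preserves K_3, so Aut(K_3) = S_3 of order 3! = 6.

6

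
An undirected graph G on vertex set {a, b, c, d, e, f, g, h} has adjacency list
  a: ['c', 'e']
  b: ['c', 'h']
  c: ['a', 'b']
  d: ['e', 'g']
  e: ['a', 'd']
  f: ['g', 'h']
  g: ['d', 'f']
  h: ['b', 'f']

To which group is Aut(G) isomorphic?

Every vertex has degree 2 and the graph is connected, so G is the 8-cycle C_8. The automorphisms of the 8-cycle are exactly the symmetries of a regular 8-gon: the dihedral group D_8, |D_8| = 16.

D_8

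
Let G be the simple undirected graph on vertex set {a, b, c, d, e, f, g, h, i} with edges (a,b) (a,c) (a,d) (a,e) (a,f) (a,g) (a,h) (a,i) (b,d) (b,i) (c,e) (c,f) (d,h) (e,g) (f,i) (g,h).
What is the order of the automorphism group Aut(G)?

16

Vertex a is the unique vertex of degree 8; the remaining 8 vertices each have degree 3 and induce a cycle, so G is the wheel on 9 vertices with hub a. With the hub fixed, the remaining symmetry is that of the rim cycle C_8, giving the dihedral group D_8.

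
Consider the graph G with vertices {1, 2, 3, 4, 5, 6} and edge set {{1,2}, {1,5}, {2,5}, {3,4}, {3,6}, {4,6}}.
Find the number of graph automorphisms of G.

72

G has two connected components, {3, 4, 6} and {1, 2, 5}; each is 2-regular, so G = C_3 ⊔ C_3. Aut of a disjoint union of two copies of C_3 is the wreath product D_3 ≀ Z_2, of order 2·6² = 72.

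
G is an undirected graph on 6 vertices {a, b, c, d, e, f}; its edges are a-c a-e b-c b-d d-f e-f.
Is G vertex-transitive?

G is 2-regular and connected on 6 vertices, i.e. the cycle C_6. The automorphisms of the 6-cycle are exactly the symmetries of a regular 6-gon: the dihedral group D_6, |D_6| = 12. Under this action every vertex can be carried to every other, so G is vertex-transitive.

Yes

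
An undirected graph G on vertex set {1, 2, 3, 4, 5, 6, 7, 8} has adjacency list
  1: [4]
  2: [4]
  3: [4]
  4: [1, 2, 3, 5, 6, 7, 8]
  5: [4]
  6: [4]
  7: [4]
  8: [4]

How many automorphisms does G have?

Vertex 4 has degree 7 and every other vertex has degree 1, so G is the star K_{1,7} with centre 4. Any automorphism fixes the centre and permutes the 7 leaves freely, so Aut(G) ≅ S_7 of order 7! = 5040.

5040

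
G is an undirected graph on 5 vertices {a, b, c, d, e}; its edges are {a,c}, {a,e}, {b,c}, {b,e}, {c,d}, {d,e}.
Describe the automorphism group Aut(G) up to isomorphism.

S_3 × S_2

The vertices split by degree into {c, e} (degree 3) and {a, b, d} (degree 2); every edge runs between the two parts, so G is the complete bipartite graph K_{2,3}. The parts have unequal sizes, so no automorphism swaps them; each part is permuted independently, giving S_3 × S_2 of order 3!·2! = 12.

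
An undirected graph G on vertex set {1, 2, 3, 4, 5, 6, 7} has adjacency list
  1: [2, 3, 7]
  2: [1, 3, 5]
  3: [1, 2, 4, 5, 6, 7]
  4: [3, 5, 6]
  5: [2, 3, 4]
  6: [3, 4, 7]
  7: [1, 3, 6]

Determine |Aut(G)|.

Vertex 3 is the unique vertex of degree 6; the remaining 6 vertices each have degree 3 and induce a cycle, so G is the wheel on 7 vertices with hub 3. With the hub fixed, the remaining symmetry is that of the rim cycle C_6, giving the dihedral group D_6.

12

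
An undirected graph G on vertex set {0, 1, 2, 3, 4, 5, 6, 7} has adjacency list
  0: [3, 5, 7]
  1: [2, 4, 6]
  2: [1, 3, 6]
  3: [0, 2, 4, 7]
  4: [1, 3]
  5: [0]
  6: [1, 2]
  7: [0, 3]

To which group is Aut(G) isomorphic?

{e}

The degree sequence is [3, 3, 3, 4, 2, 1, 2, 2]. Checking the degree-preserving permutations of the vertex set shows that none except the identity preserves every edge, so Aut(G) is trivial.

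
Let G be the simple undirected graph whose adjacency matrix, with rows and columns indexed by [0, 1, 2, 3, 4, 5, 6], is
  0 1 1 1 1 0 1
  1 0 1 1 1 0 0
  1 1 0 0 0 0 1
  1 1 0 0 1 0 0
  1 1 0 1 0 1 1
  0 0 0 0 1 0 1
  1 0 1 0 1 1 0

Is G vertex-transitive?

Vertex 5 is the only vertex of degree 2, so every automorphism fixes it; G is not vertex-transitive.

No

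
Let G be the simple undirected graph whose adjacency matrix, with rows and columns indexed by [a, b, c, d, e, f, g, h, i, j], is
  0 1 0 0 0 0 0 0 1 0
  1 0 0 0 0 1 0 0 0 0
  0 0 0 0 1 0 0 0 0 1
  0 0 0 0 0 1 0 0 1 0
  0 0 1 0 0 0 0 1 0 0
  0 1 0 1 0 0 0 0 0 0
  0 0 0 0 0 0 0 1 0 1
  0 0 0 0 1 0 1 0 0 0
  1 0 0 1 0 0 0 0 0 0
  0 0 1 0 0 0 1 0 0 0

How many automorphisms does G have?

G has two connected components, {a, b, d, f, i} and {c, e, g, h, j}; each is 2-regular, so G = C_5 ⊔ C_5. Aut of a disjoint union of two copies of C_5 is the wreath product D_5 ≀ Z_2, of order 2·10² = 200.

200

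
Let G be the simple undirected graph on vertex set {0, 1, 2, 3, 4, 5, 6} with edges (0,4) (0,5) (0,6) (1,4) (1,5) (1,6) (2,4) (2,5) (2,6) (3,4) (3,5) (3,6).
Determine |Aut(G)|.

The vertices split by degree into {4, 5, 6} (degree 4) and {0, 1, 2, 3} (degree 3); every edge runs between the two parts, so G is the complete bipartite graph K_{3,4}. The parts have unequal sizes, so no automorphism swaps them; each part is permuted independently, giving S_3 × S_4 of order 3!·4! = 144.

144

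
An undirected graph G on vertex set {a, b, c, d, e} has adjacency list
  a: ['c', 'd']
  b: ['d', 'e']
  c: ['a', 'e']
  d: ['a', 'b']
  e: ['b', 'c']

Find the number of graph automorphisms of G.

Every vertex has degree 2 and the graph is connected, so G is the 5-cycle C_5. The automorphisms of the 5-cycle are exactly the symmetries of a regular 5-gon: the dihedral group D_5, |D_5| = 10.

10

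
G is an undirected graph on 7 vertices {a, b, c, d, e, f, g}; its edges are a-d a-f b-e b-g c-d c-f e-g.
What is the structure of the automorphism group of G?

G has two connected components, {a, c, d, f} and {b, e, g}; each is 2-regular, so G = C_4 ⊔ C_3. The components are non-isomorphic (different sizes), so Aut(G) = Aut(C_4) × Aut(C_3) = D_4 × D_3 of order 8·6 = 48.

D_4 × D_3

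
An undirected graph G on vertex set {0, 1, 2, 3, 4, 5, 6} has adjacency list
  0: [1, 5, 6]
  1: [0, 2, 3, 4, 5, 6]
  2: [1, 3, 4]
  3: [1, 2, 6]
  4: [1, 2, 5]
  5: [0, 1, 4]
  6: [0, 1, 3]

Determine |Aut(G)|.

Vertex 1 is the unique vertex of degree 6; the remaining 6 vertices each have degree 3 and induce a cycle, so G is the wheel on 7 vertices with hub 1. Every automorphism fixes the hub and acts on the rim 6-cycle, so Aut(G) ≅ Aut(C_6) = D_6 of order 12.

12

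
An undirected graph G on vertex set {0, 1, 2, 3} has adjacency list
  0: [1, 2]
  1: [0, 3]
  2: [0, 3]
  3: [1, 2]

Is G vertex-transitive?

Every vertex has degree 2 and the graph is connected, so G is the 4-cycle C_4. The automorphisms of the 4-cycle are exactly the symmetries of a regular 4-gon: the dihedral group D_4, |D_4| = 8. This group acts transitively on the 4 vertices.

Yes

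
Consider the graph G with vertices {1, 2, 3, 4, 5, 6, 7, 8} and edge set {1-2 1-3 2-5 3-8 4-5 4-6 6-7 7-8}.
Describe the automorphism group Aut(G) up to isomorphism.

Every vertex has degree 2 and the graph is connected, so G is the 8-cycle C_8. The automorphisms of the 8-cycle are exactly the symmetries of a regular 8-gon: the dihedral group D_8, |D_8| = 16.

D_8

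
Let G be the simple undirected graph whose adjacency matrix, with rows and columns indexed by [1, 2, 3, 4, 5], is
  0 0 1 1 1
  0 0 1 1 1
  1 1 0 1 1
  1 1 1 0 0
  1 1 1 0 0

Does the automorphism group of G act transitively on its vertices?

Vertex 3 is the only vertex of degree 4, so every automorphism fixes it; G is not vertex-transitive.

No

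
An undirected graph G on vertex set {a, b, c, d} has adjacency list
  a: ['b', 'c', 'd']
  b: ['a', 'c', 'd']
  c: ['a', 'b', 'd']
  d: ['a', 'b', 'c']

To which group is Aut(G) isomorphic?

S_4

All 4 vertices are pairwise adjacent: G = K_4. Any permutation of the 4 vertices preserves K_4, so Aut(K_4) = S_4 of order 4! = 24.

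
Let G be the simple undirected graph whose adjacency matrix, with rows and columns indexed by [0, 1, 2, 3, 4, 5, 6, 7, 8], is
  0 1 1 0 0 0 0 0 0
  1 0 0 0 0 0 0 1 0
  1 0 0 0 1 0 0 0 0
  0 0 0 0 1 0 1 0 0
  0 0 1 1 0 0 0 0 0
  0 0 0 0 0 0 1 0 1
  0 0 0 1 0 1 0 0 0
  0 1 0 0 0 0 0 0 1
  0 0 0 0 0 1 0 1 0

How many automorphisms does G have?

G is 2-regular and connected on 9 vertices, i.e. the cycle C_9. The automorphisms of the 9-cycle are exactly the symmetries of a regular 9-gon: the dihedral group D_9, |D_9| = 18.

18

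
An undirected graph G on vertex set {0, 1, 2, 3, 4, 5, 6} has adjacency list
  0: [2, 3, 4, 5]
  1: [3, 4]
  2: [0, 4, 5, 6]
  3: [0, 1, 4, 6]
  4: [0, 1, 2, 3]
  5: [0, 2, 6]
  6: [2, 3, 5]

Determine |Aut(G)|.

The degree sequence is [4, 2, 4, 4, 4, 3, 3]. Checking the degree-preserving permutations of the vertex set shows that none except the identity preserves every edge, so Aut(G) is trivial.

1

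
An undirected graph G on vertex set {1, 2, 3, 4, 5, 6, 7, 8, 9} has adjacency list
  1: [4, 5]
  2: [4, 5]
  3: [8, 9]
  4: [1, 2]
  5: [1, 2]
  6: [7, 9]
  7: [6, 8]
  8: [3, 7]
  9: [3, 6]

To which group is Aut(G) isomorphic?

G has two connected components, {3, 6, 7, 8, 9} and {1, 2, 4, 5}; each is 2-regular, so G = C_5 ⊔ C_4. No automorphism exchanges components of different sizes, hence Aut(G) is the direct product D_5 × D_4, order 80.

D_5 × D_4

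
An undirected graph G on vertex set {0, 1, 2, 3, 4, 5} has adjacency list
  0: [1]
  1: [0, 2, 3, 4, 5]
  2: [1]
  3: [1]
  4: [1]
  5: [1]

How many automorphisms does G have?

Vertex 1 has degree 5 and every other vertex has degree 1, so G is the star K_{1,5} with centre 1. The 5 leaves are pairwise interchangeable while the centre is fixed, giving Aut(G) = S_5.

120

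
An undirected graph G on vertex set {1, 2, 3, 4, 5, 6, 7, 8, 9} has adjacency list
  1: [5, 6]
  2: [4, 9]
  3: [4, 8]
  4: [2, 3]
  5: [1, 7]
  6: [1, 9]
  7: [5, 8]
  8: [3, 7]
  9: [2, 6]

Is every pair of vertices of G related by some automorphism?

Every vertex has degree 2 and the graph is connected, so G is the 9-cycle C_9. C_9 has 9 rotations and 9 reflections, so Aut(C_9) ≅ D_9 of order 18. Under this action every vertex can be carried to every other, so G is vertex-transitive.

Yes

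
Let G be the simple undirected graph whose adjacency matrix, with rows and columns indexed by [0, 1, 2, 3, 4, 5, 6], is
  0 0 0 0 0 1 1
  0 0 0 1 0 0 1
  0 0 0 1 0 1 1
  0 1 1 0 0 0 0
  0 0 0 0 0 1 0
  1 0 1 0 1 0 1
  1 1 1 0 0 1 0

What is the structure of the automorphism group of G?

Degrees alone do not determine every vertex (e.g. 0 and 1 both have degree 2), but their neighbour-degree multisets differ: N(0) has degrees [4, 4] while N(1) has degrees [2, 4]. Repeating this refinement separates all vertices, so the only automorphism is the identity.

1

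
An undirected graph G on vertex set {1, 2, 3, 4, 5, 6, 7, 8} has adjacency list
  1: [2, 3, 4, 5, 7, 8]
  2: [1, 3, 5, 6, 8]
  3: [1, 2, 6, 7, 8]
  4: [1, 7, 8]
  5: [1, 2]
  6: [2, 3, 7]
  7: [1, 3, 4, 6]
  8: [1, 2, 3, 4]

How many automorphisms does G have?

Degrees alone do not determine every vertex (e.g. 2 and 3 both have degree 5), but their neighbour-degree multisets differ: N(2) has degrees [2, 3, 4, 5, 6] while N(3) has degrees [3, 4, 4, 5, 6]. Repeating this refinement separates all vertices, so the only automorphism is the identity.

1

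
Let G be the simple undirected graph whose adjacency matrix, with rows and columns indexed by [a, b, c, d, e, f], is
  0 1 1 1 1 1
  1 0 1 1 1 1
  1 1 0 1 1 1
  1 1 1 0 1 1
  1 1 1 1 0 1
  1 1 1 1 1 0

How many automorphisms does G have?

720

Every vertex has degree 5, so G is the complete graph K_6. Any permutation of the 6 vertices preserves K_6, so Aut(K_6) = S_6 of order 6! = 720.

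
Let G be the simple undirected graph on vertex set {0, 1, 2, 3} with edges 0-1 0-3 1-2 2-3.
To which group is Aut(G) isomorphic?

G is 2-regular and connected on 4 vertices, i.e. the cycle C_4. The automorphisms of the 4-cycle are exactly the symmetries of a regular 4-gon: the dihedral group D_4, |D_4| = 8.

D_4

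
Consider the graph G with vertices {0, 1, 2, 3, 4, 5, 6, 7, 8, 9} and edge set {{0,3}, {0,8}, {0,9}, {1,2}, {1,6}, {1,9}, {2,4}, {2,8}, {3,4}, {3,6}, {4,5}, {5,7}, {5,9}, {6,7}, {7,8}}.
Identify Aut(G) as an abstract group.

G is 3-regular on 10 vertices with no triangles and no 4-cycles (girth 5): this is the Petersen graph. It is a classical fact that the Petersen graph has automorphism group S_5 (order 120), arising from its description as the Kneser graph K(5,2).

the symmetric group S_5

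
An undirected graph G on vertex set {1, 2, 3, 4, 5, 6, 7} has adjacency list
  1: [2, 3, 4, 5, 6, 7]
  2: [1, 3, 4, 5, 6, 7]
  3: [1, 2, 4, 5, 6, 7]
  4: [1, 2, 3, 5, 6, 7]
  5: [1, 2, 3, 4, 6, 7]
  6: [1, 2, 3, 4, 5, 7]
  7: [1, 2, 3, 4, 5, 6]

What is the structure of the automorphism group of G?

All 7 vertices are pairwise adjacent: G = K_7. Every bijection on the vertex set is an automorphism of K_7; hence Aut(K_7) ≅ S_7, order 5040.

S_7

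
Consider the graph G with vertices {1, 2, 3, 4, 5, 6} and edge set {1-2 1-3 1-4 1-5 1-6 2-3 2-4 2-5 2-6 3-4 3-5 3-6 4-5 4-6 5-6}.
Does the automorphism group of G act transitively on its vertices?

Every vertex has degree 5, so G is the complete graph K_6. Every bijection on the vertex set is an automorphism of K_6; hence Aut(K_6) ≅ S_6, order 720. Under this action every vertex can be carried to every other, so G is vertex-transitive.

Yes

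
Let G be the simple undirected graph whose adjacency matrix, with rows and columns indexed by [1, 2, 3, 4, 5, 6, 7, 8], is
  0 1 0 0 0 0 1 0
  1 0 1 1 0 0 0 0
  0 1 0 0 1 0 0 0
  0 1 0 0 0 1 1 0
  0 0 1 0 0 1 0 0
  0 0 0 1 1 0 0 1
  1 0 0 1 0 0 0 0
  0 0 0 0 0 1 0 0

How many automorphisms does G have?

The degree sequence is [2, 3, 2, 3, 2, 3, 2, 1]. Checking the degree-preserving permutations of the vertex set shows that none except the identity preserves every edge, so Aut(G) is trivial.

1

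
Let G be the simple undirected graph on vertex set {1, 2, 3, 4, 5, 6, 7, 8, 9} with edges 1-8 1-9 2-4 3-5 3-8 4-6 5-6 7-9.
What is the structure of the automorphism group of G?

the cyclic group of order 2

The degree sequence is [2, 1, 2, 2, 2, 2, 1, 2, 2]; the two degree-1 vertices 2 and 7 are the ends of a path, so G = P_9. A path has exactly one nontrivial symmetry — reversal — giving Aut(G) of order 2.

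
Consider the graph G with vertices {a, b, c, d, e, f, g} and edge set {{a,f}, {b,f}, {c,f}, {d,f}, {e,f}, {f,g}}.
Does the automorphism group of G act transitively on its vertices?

Vertex f is the only vertex of degree 6, so every automorphism fixes it; G is not vertex-transitive.

No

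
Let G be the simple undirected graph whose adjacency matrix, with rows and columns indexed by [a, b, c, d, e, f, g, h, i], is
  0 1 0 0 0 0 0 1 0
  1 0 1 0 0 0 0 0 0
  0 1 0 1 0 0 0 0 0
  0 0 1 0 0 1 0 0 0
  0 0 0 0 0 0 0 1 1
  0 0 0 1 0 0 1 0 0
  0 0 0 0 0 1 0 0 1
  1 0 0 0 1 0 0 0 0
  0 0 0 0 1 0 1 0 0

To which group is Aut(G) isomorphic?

Every vertex has degree 2 and the graph is connected, so G is the 9-cycle C_9. C_9 has 9 rotations and 9 reflections, so Aut(C_9) ≅ D_9 of order 18.

the dihedral group of order 18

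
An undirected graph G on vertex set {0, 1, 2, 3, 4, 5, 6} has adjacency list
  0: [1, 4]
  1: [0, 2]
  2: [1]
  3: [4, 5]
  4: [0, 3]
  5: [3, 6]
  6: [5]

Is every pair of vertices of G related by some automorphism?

No

Automorphisms preserve degree, but G has vertices of degree 1 and vertices of degree 2; no automorphism maps one to the other, so G is not vertex-transitive.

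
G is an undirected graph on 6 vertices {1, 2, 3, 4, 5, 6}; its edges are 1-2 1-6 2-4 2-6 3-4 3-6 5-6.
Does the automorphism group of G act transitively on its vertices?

No

Vertex 2 is the only vertex of degree 3, so every automorphism fixes it; G is not vertex-transitive.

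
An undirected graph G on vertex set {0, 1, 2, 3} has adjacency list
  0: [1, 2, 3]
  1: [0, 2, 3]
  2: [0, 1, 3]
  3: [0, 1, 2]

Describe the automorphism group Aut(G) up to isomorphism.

All 4 vertices are pairwise adjacent: G = K_4. Any permutation of the 4 vertices preserves K_4, so Aut(K_4) = S_4 of order 4! = 24.

the symmetric group on 4 letters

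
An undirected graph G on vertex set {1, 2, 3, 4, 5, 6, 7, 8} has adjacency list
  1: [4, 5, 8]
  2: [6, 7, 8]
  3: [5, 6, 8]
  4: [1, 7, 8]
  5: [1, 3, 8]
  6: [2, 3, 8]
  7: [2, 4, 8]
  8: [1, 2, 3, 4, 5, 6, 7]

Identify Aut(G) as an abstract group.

Vertex 8 is the unique vertex of degree 7; the remaining 7 vertices each have degree 3 and induce a cycle, so G is the wheel on 8 vertices with hub 8. With the hub fixed, the remaining symmetry is that of the rim cycle C_7, giving the dihedral group D_7.

the dihedral group of order 14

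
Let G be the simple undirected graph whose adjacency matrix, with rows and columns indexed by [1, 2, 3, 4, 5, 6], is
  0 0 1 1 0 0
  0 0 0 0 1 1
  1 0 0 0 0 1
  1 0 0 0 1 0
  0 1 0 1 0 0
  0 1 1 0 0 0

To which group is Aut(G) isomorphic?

D_6

Every vertex has degree 2 and the graph is connected, so G is the 6-cycle C_6. The automorphisms of the 6-cycle are exactly the symmetries of a regular 6-gon: the dihedral group D_6, |D_6| = 12.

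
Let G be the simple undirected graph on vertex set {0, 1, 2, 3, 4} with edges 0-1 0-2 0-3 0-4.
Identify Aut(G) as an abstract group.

S_4

Vertex 0 has degree 4 and every other vertex has degree 1, so G is the star K_{1,4} with centre 0. Any automorphism fixes the centre and permutes the 4 leaves freely, so Aut(G) ≅ S_4 of order 4! = 24.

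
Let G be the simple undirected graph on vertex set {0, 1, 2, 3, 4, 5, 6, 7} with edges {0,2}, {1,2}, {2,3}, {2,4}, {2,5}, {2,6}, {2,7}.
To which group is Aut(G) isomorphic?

Vertex 2 has degree 7 and every other vertex has degree 1, so G is the star K_{1,7} with centre 2. The 7 leaves are pairwise interchangeable while the centre is fixed, giving Aut(G) = S_7.

S_7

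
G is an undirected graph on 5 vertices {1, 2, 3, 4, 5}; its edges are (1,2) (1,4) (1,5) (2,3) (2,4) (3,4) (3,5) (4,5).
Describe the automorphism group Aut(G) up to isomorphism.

the dihedral group of order 8

Vertex 4 is the unique vertex of degree 4; the remaining 4 vertices each have degree 3 and induce a cycle, so G is the wheel on 5 vertices with hub 4. With the hub fixed, the remaining symmetry is that of the rim cycle C_4, giving the dihedral group D_4.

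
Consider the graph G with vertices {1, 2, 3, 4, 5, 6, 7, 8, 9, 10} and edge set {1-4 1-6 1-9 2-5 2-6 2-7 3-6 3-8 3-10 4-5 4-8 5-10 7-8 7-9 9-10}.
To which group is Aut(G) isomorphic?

G is 3-regular on 10 vertices with no triangles and no 4-cycles (girth 5): this is the Petersen graph. Viewing the Petersen graph as the Kneser graph K(5,2) — vertices are 2-subsets of {1,…,5}, edges join disjoint pairs — its automorphisms are exactly the permutations of the 5-element set, so Aut ≅ S_5 of order 120.

S_5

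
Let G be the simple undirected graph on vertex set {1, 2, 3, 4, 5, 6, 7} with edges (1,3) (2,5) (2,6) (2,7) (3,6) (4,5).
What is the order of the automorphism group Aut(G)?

1

The degree sequence is [1, 3, 2, 1, 2, 2, 1]. Checking the degree-preserving permutations of the vertex set shows that none except the identity preserves every edge, so Aut(G) is trivial.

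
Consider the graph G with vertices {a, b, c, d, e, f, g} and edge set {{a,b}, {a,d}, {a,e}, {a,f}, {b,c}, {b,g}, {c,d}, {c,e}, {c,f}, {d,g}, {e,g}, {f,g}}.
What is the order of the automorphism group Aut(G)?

The vertices split by degree into {a, c, g} (degree 4) and {b, d, e, f} (degree 3); every edge runs between the two parts, so G is the complete bipartite graph K_{3,4}. The parts have unequal sizes, so no automorphism swaps them; each part is permuted independently, giving S_4 × S_3 of order 4!·3! = 144.

144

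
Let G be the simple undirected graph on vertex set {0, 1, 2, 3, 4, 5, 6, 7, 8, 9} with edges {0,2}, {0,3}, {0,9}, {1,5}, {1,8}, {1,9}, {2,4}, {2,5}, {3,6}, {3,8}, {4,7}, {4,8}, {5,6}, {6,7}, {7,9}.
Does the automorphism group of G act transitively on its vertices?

G is 3-regular on 10 vertices with no triangles and no 4-cycles (girth 5): this is the Petersen graph. It is a classical fact that the Petersen graph has automorphism group S_5 (order 120), arising from its description as the Kneser graph K(5,2). This group acts transitively on the 10 vertices.

Yes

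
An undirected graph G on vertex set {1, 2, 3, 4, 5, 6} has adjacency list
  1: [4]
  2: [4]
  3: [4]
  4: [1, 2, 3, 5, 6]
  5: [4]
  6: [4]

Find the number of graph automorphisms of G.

Vertex 4 has degree 5 and every other vertex has degree 1, so G is the star K_{1,5} with centre 4. Any automorphism fixes the centre and permutes the 5 leaves freely, so Aut(G) ≅ S_5 of order 5! = 120.

120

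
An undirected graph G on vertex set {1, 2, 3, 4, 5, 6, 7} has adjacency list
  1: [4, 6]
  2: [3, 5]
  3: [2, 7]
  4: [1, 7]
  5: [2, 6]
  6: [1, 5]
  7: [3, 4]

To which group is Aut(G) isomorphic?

Every vertex has degree 2 and the graph is connected, so G is the 7-cycle C_7. The automorphisms of the 7-cycle are exactly the symmetries of a regular 7-gon: the dihedral group D_7, |D_7| = 14.

D_7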